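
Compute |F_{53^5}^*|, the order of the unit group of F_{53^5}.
|F_{53^5}^*| = 418195492

F_{53^5} has 53^5 = 418195493 elements; its multiplicative group consists of all nonzero elements, so |F_{53^5}^*| = 418195493 - 1 = 418195492. (It is cyclic since any finite subgroup of the multiplicative group of a field is cyclic.)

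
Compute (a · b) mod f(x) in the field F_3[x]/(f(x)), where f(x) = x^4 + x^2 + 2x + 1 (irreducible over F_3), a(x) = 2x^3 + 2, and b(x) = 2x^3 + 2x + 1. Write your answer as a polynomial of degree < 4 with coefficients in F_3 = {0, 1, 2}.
a · b ≡ x^3 + 2x^2 + x + 2 (mod f(x))

Multiply in F_3[x]: a(x)·b(x) = (2x^3 + 2)·(2x^3 + 2x + 1) = x^6 + x^4 + x + 2. This has degree ≥ 4, so divide by f(x) over F_3: x^6 + x^4 + x + 2 = (x^2)·(x^4 + x^2 + 2x + 1) + (x^3 + 2x^2 + x + 2). Hence a·b ≡ x^3 + 2x^2 + x + 2 (mod f). (F_3[x]/(f) is a field with 3^4 = 81 elements since f is irreducible of degree 4.)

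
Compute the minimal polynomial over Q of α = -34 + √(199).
m_α(x) = x^2 + 68x + 957

From α + 34 = √(199), squaring gives (α + 34)^2 = 199, i.e. α^2 + 68α + 1156 = 199, so α^2 + 68α + 957 = 0. The discriminant of x^2 + 68x + 957 is (68)^2 - 4·(957) = 4624 - 3828 = 796, and 4·(199) is not a perfect square in Q since 199 is squarefree and ≠ 1. Hence x^2 + 68x + 957 is irreducible over Q and is the minimal polynomial of α.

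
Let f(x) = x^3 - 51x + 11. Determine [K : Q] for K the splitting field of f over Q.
[K : Q] = 6

By the rational root test, any rational root of the monic integer polynomial f(x) = x^3 - 51x + 11 must be an integer dividing the constant term 11, i.e. one of ±{1, 11}. Evaluating: f(1) = -39, f(-1) = 61, f(11) = 781, f(-11) = -759; none is 0, so f has no rational root and is therefore irreducible over Q (a cubic with no linear factor over a field is irreducible). For an irreducible cubic, the Galois group is A_3 or S_3 according as the discriminant disc(f) = -4a^3 - 27b^2 = -4·(-51)^3 - 27·(11)^2 = 527337 is or is not a square in Q. Here disc(f) = 527337 is not a perfect square in Q, so the Galois group of f over Q is not contained in A_3 and must be all of S_3. The splitting field has degree |S_3| = 6 over Q, so [K : Q] = 6.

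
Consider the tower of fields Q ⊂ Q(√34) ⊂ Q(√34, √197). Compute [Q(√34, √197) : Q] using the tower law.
[Q(√34, √197) : Q] = 4

[Q(√34):Q] = 2 (min poly x^2 - 34, irreducible since 34 is squarefree > 1). For the top step, suppose √197 ∈ Q(√34), say √197 = c + d√34 with c, d ∈ Q. Squaring: 197 = c^2 + 34d^2 + 2cd√34. Since √34 ∉ Q this forces 2cd = 0. If d = 0 then √197 = c ∈ Q, contradicting 197 squarefree > 1. If c = 0 then 197 = 34d^2, so 34·197 = (34d)^2 is a perfect square in Q — but 34·197 = 6698 is not a perfect square (since 34 and 197 are distinct squarefree integers). Contradiction. Hence √197 ∉ Q(√34), so x^2 - 197 stays irreducible over Q(√34) and [Q(√34, √197) : Q(√34)] = 2. By the tower law, [Q(√34, √197) : Q] = 2 · 2 = 4.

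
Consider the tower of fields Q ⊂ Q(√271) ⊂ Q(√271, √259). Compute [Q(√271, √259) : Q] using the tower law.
[Q(√271, √259) : Q] = 4

[Q(√271):Q] = 2 (min poly x^2 - 271, irreducible since 271 is squarefree > 1). For the top step, suppose √259 ∈ Q(√271), say √259 = c + d√271 with c, d ∈ Q. Squaring: 259 = c^2 + 271d^2 + 2cd√271. Since √271 ∉ Q this forces 2cd = 0. If d = 0 then √259 = c ∈ Q, contradicting 259 squarefree > 1. If c = 0 then 259 = 271d^2, so 271·259 = (271d)^2 is a perfect square in Q — but 271·259 = 70189 is not a perfect square (since 271 and 259 are distinct squarefree integers). Contradiction. Hence √259 ∉ Q(√271), so x^2 - 259 stays irreducible over Q(√271) and [Q(√271, √259) : Q(√271)] = 2. By the tower law, [Q(√271, √259) : Q] = 2 · 2 = 4.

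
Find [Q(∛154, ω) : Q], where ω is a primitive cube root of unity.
[Q(∛154, ω) : Q] = 6

[Q(∛154):Q] = 3 (min poly x^3 - 154, irreducible since 154 is not a perfect cube). [Q(ω):Q] = 2 (min poly x^2 + x + 1). Since Q(∛154) ⊂ R and ω ∉ R, we have ω ∉ Q(∛154), so x^2 + x + 1 remains irreducible over Q(∛154) and [Q(∛154, ω) : Q(∛154)] = 2. By the tower law, [Q(∛154, ω) : Q] = 3 · 2 = 6. (In fact Q(∛154, ω) is the splitting field of x^3 - 154 over Q.)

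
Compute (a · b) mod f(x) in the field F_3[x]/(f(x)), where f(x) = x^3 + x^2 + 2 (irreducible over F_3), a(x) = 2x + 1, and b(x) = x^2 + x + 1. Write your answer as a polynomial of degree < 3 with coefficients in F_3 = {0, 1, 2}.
a · b ≡ x^2 (mod f(x))

Multiply in F_3[x]: a(x)·b(x) = (2x + 1)·(x^2 + x + 1) = 2x^3 + 1. This has degree ≥ 3, so divide by f(x) over F_3: 2x^3 + 1 = (2)·(x^3 + x^2 + 2) + (x^2). Hence a·b ≡ x^2 (mod f). (F_3[x]/(f) is a field with 3^3 = 27 elements since f is irreducible of degree 3.)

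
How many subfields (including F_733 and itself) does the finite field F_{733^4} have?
F_{733^4} has 3 subfields

The subfields of F_{p^n} are exactly the fields F_{p^d} for d | n (each is the fixed field of the unique index-d subgroup of Gal(F_{p^n}/F_p) ≅ Z/nZ). The divisors of n = 4 are {1, 2, 4}, giving 3 subfields: F_{733^1}, F_{733^2}, F_{733^4}.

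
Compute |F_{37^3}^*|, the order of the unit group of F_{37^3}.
|F_{37^3}^*| = 50652

F_{37^3} has 37^3 = 50653 elements; its multiplicative group consists of all nonzero elements, so |F_{37^3}^*| = 50653 - 1 = 50652. (It is cyclic since any finite subgroup of the multiplicative group of a field is cyclic.)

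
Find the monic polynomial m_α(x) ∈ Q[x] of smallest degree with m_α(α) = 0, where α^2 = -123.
m_α(x) = x^2 + 123

α satisfies α^2 + 123 = 0, so x^2 + 123 annihilates α. Since d = -123 is squarefree and ≠ 1, it is not a perfect square in Q, so x^2 + 123 has no rational root and is therefore irreducible over Q (a degree-2 polynomial over a field is irreducible iff it has no root). Hence m_α(x) = x^2 + 123.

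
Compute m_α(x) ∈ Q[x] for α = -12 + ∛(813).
m_α(x) = x^3 + 36x^2 + 432x + 915

Set β = α + 12 = ∛(813), so β^3 = 813. Then (α + 12)^3 - 813 = 0, i.e. α is a root of g(x) = (x + 12)^3 - 813 = x^3 + 36x^2 + 432x + 915. Since g(x) = h(x + 12) where h(x) = x^3 - 813, and h is irreducible over Q (because 813 is not a perfect cube, so h has no rational root, and a monic cubic with no rational root is irreducible), g is also irreducible (irreducibility is preserved under the substitution x → x + 12). Hence m_α(x) = x^3 + 36x^2 + 432x + 915.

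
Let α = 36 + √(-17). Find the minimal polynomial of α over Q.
m_α(x) = x^2 - 72x + 1313

From α - 36 = √(-17), squaring gives (α - 36)^2 = -17, i.e. α^2 - 72α + 1296 = -17, so α^2 - 72α + 1313 = 0. The discriminant of x^2 - 72x + 1313 is (-72)^2 - 4·(1313) = 5184 - 5252 = -68, and 4·(-17) is not a perfect square in Q since -17 is squarefree and ≠ 1. Hence x^2 - 72x + 1313 is irreducible over Q and is the minimal polynomial of α.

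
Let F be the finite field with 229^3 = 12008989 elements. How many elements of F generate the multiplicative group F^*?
There are φ(12008988) = 3732480 primitive elements

F_q^* is cyclic of order q - 1 = 12008988. A cyclic group of order m has exactly φ(m) generators. Here m = 12008988 = 2^2 · 3^2 · 19 · 97 · 181, so the number of primitive elements is φ(12008988) = 3732480.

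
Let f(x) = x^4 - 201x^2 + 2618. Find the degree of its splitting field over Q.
[K : Q] = 4

Solving the quadratic in x^2: x^2 = (201 ± √(201^2 - 4·2618))/2 = (201 ± √29929)/2 = (201 ± 173)/2, giving x^2 = 187 or x^2 = 14. So f(x) = (x^2 - 187)(x^2 - 14) and the roots of f are ±√187, ±√14. Hence the splitting field is K = Q(√187, √14). Since 187 and 14 are distinct squarefree integers > 1, their product 2618 is not a perfect square, so √14 ∉ Q(√187). By the tower law [K:Q] = [Q(√187,√14):Q(√187)] · [Q(√187):Q] = 2 · 2 = 4.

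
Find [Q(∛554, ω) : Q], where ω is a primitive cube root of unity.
[Q(∛554, ω) : Q] = 6

[Q(∛554):Q] = 3 (min poly x^3 - 554, irreducible since 554 is not a perfect cube). [Q(ω):Q] = 2 (min poly x^2 + x + 1). Since Q(∛554) ⊂ R and ω ∉ R, we have ω ∉ Q(∛554), so x^2 + x + 1 remains irreducible over Q(∛554) and [Q(∛554, ω) : Q(∛554)] = 2. By the tower law, [Q(∛554, ω) : Q] = 3 · 2 = 6. (In fact Q(∛554, ω) is the splitting field of x^3 - 554 over Q.)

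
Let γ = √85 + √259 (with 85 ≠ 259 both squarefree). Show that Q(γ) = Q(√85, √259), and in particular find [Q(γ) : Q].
[Q(γ) : Q] = 4 (equivalently, Q(γ) = Q(√85, √259))

Obviously Q(γ) ⊆ Q(√85, √259), and [Q(√85, √259):Q] = 4 (since 85, 259 are distinct squarefree integers > 1 with 22015 not a perfect square). To show equality we compute the minimal polynomial of γ. From γ = √85 + √259: γ^2 = 85 + 2√(22015) + 259 = 344 + 2√(22015), so γ^2 - 344 = 2√(22015); squaring, (γ^2 - 344)^2 = 4·22015, i.e. γ^4 - 688γ^2 + 118336 - 88060 = 0, i.e. γ^4 - 688γ^2 + 30276 = 0. So γ is a root of x^4 - 688x^2 + 30276. This polynomial is irreducible over Q: it has no rational root (each ±√85 ± √259 is irrational), and any factorization into two quadratics over Q would force √(22015) ∈ Q (pairing opposite roots) or √85, √259 ∈ Q (other pairings), all impossible. Hence [Q(γ):Q] = 4 = [Q(√85, √259):Q], so Q(γ) = Q(√85, √259).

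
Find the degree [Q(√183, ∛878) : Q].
[Q(√183, ∛878) : Q] = 6

Let L = Q(√183, ∛878). Since Q(√183) ⊂ L and [Q(√183):Q] = 2, the tower law gives 2 | [L:Q]. Likewise Q(∛878) ⊂ L with [Q(∛878):Q] = 3 (because 878 is not a perfect cube), so 3 | [L:Q]. As gcd(2,3) = 1, [L:Q] is divisible by 6. Conversely L is generated over Q by √183 and ∛878, so [L:Q] ≤ 2·3 = 6. Therefore [Q(√183, ∛878) : Q] = 6.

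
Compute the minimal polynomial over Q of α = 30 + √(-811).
m_α(x) = x^2 - 60x + 1711

From α - 30 = √(-811), squaring gives (α - 30)^2 = -811, i.e. α^2 - 60α + 900 = -811, so α^2 - 60α + 1711 = 0. The discriminant of x^2 - 60x + 1711 is (-60)^2 - 4·(1711) = 3600 - 6844 = -3244, and 4·(-811) is not a perfect square in Q since -811 is squarefree and ≠ 1. Hence x^2 - 60x + 1711 is irreducible over Q and is the minimal polynomial of α.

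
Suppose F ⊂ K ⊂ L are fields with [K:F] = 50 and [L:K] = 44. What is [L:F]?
[L:F] = 2200

The tower law says that for any tower of field extensions F ⊂ K ⊂ L with finite degrees, [L:F] = [L:K] · [K:F]. Here this gives [L:F] = 44 · 50 = 2200.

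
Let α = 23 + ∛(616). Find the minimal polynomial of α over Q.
m_α(x) = x^3 - 69x^2 + 1587x - 12783

Set β = α - 23 = ∛(616), so β^3 = 616. Then (α - 23)^3 - 616 = 0, i.e. α is a root of g(x) = (x - 23)^3 - 616 = x^3 - 69x^2 + 1587x - 12783. Since g(x) = h(x - 23) where h(x) = x^3 - 616, and h is irreducible over Q (because 616 is not a perfect cube, so h has no rational root, and a monic cubic with no rational root is irreducible), g is also irreducible (irreducibility is preserved under the substitution x → x - 23). Hence m_α(x) = x^3 - 69x^2 + 1587x - 12783.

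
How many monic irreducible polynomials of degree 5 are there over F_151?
There are 15700545120 monic irreducible polynomials of degree 5 over F_151

Each element of F_{151^5} that lies in no proper subfield is a root of exactly one monic irreducible of degree 5 over F_151, and each such polynomial has 5 distinct roots in F_{151^5}. By Möbius inversion the count is N_151(5) = (1/5) Σ_{d|5} μ(5/d) · 151^d = (1/5)(μ(5)·151^1 + μ(1)·151^5) = 78502725600/5 = 15700545120.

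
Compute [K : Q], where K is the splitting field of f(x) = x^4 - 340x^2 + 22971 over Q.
[K : Q] = 4

Solving the quadratic in x^2: x^2 = (340 ± √(340^2 - 4·22971))/2 = (340 ± √23716)/2 = (340 ± 154)/2, giving x^2 = 247 or x^2 = 93. So f(x) = (x^2 - 247)(x^2 - 93) and the roots of f are ±√247, ±√93. Hence the splitting field is K = Q(√247, √93). Since 247 and 93 are distinct squarefree integers > 1, their product 22971 is not a perfect square, so √93 ∉ Q(√247). By the tower law [K:Q] = [Q(√247,√93):Q(√247)] · [Q(√247):Q] = 2 · 2 = 4.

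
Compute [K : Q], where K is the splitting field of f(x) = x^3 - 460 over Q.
[K : Q] = 6

The roots of x^3 - 460 are ∛460, ω∛460, ω^2∛460 where ω = e^(2πi/3) is a primitive cube root of unity, so K = Q(∛460, ω). Now [Q(∛460):Q] = 3 (since 460 is not a perfect cube, x^3 - 460 is irreducible) and [Q(ω):Q] = 2. Both 2 and 3 divide [K:Q], and [K:Q] ≤ 3·2 = 6, so [K:Q] = 6. (Equivalently: Q(∛460) ⊂ R but ω ∉ R, so [K : Q(∛460)] = 2.)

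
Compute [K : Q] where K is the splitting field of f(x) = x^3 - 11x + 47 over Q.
[K : Q] = 6

By the rational root test, any rational root of the monic integer polynomial f(x) = x^3 - 11x + 47 must be an integer dividing the constant term 47, i.e. one of ±{1, 47}. Evaluating: f(1) = 37, f(-1) = 57, f(47) = 103353, f(-47) = -103259; none is 0, so f has no rational root and is therefore irreducible over Q (a cubic with no linear factor over a field is irreducible). For an irreducible cubic, the Galois group is A_3 or S_3 according as the discriminant disc(f) = -4a^3 - 27b^2 = -4·(-11)^3 - 27·(47)^2 = -54319 is or is not a square in Q. Here disc(f) = -54319 is not a perfect square in Q, so the Galois group of f over Q is not contained in A_3 and must be all of S_3. The splitting field has degree |S_3| = 6 over Q, so [K : Q] = 6.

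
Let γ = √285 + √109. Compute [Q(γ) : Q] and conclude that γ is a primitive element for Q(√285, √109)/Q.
[Q(γ) : Q] = 4 (equivalently, Q(γ) = Q(√285, √109))

Obviously Q(γ) ⊆ Q(√285, √109), and [Q(√285, √109):Q] = 4 (since 285, 109 are distinct squarefree integers > 1 with 31065 not a perfect square). To show equality we compute the minimal polynomial of γ. From γ = √285 + √109: γ^2 = 285 + 2√(31065) + 109 = 394 + 2√(31065), so γ^2 - 394 = 2√(31065); squaring, (γ^2 - 394)^2 = 4·31065, i.e. γ^4 - 788γ^2 + 155236 - 124260 = 0, i.e. γ^4 - 788γ^2 + 30976 = 0. So γ is a root of x^4 - 788x^2 + 30976. This polynomial is irreducible over Q: it has no rational root (each ±√285 ± √109 is irrational), and any factorization into two quadratics over Q would force √(31065) ∈ Q (pairing opposite roots) or √285, √109 ∈ Q (other pairings), all impossible. Hence [Q(γ):Q] = 4 = [Q(√285, √109):Q], so Q(γ) = Q(√285, √109).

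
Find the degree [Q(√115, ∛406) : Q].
[Q(√115, ∛406) : Q] = 6

Let L = Q(√115, ∛406). Since Q(√115) ⊂ L and [Q(√115):Q] = 2, the tower law gives 2 | [L:Q]. Likewise Q(∛406) ⊂ L with [Q(∛406):Q] = 3 (because 406 is not a perfect cube), so 3 | [L:Q]. As gcd(2,3) = 1, [L:Q] is divisible by 6. Conversely L is generated over Q by √115 and ∛406, so [L:Q] ≤ 2·3 = 6. Therefore [Q(√115, ∛406) : Q] = 6.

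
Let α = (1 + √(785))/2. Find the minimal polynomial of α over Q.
m_α(x) = x^2 - x - 196

From 2α - 1 = √(785), squaring gives (2α - 1)^2 = 785, i.e. 4α^2 - 4α + 1 = 785, so α^2 - α + (1 - 785)/4 = 0. Since 785 ≡ 1 (mod 4), (1 - 785)/4 = -196 ∈ Z. The polynomial x^2 - x - 196 has discriminant 1 - 4·(-196) = 785, which is not a perfect square in Q (d = 785 is squarefree and ≠ 1), so x^2 - x - 196 is irreducible over Q. It is the minimal polynomial of α.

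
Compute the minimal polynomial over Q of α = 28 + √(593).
m_α(x) = x^2 - 56x + 191

From α - 28 = √(593), squaring gives (α - 28)^2 = 593, i.e. α^2 - 56α + 784 = 593, so α^2 - 56α + 191 = 0. The discriminant of x^2 - 56x + 191 is (-56)^2 - 4·(191) = 3136 - 764 = 2372, and 4·(593) is not a perfect square in Q since 593 is squarefree and ≠ 1. Hence x^2 - 56x + 191 is irreducible over Q and is the minimal polynomial of α.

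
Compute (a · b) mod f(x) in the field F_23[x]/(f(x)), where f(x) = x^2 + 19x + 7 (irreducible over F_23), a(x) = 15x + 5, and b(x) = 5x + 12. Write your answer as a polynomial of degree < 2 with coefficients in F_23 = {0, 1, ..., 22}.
a · b ≡ 22x + 18 (mod f(x))

Multiply in F_23[x]: a(x)·b(x) = (15x + 5)·(5x + 12) = 6x^2 + 21x + 14. This has degree ≥ 2, so divide by f(x) over F_23: 6x^2 + 21x + 14 = (6)·(x^2 + 19x + 7) + (22x + 18). Hence a·b ≡ 22x + 18 (mod f). (F_23[x]/(f) is a field with 23^2 = 529 elements since f is irreducible of degree 2.)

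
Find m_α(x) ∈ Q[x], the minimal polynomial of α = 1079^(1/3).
m_α(x) = x^3 - 1079

α satisfies α^3 = 1079, so x^3 - 1079 annihilates α. By the rational root test, a rational root p/q (in lowest terms) of x^3 - 1079 would satisfy p^3 = 1079 q^3, forcing q = 1 and p^3 = 1079; but 1079 is not a perfect cube, contradiction. A monic cubic over Q with no rational root is irreducible (any nontrivial factorization would include a linear factor). Hence x^3 - 1079 is the minimal polynomial of α, and in particular [Q(α):Q] = 3.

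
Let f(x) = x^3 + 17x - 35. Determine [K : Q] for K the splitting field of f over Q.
[K : Q] = 6

By the rational root test, any rational root of the monic integer polynomial f(x) = x^3 + 17x - 35 must be an integer dividing the constant term -35, i.e. one of ±{1, 5, 7, 35}. Evaluating: f(1) = -17, f(-1) = -53, f(5) = 175, f(-5) = -245, f(7) = 427, f(-7) = -497, f(35) = 43435, f(-35) = -43505; none is 0, so f has no rational root and is therefore irreducible over Q (a cubic with no linear factor over a field is irreducible). For an irreducible cubic, the Galois group is A_3 or S_3 according as the discriminant disc(f) = -4a^3 - 27b^2 = -4·(17)^3 - 27·(-35)^2 = -52727 is or is not a square in Q. Here disc(f) = -52727 is not a perfect square in Q, so the Galois group of f over Q is not contained in A_3 and must be all of S_3. The splitting field has degree |S_3| = 6 over Q, so [K : Q] = 6.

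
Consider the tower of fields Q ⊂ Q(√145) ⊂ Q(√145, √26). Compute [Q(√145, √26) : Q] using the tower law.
[Q(√145, √26) : Q] = 4

[Q(√145):Q] = 2 (min poly x^2 - 145, irreducible since 145 is squarefree > 1). For the top step, suppose √26 ∈ Q(√145), say √26 = c + d√145 with c, d ∈ Q. Squaring: 26 = c^2 + 145d^2 + 2cd√145. Since √145 ∉ Q this forces 2cd = 0. If d = 0 then √26 = c ∈ Q, contradicting 26 squarefree > 1. If c = 0 then 26 = 145d^2, so 145·26 = (145d)^2 is a perfect square in Q — but 145·26 = 3770 is not a perfect square (since 145 and 26 are distinct squarefree integers). Contradiction. Hence √26 ∉ Q(√145), so x^2 - 26 stays irreducible over Q(√145) and [Q(√145, √26) : Q(√145)] = 2. By the tower law, [Q(√145, √26) : Q] = 2 · 2 = 4.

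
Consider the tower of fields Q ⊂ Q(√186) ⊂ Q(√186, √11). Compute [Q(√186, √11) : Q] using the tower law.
[Q(√186, √11) : Q] = 4

[Q(√186):Q] = 2 (min poly x^2 - 186, irreducible since 186 is squarefree > 1). For the top step, suppose √11 ∈ Q(√186), say √11 = c + d√186 with c, d ∈ Q. Squaring: 11 = c^2 + 186d^2 + 2cd√186. Since √186 ∉ Q this forces 2cd = 0. If d = 0 then √11 = c ∈ Q, contradicting 11 squarefree > 1. If c = 0 then 11 = 186d^2, so 186·11 = (186d)^2 is a perfect square in Q — but 186·11 = 2046 is not a perfect square (since 186 and 11 are distinct squarefree integers). Contradiction. Hence √11 ∉ Q(√186), so x^2 - 11 stays irreducible over Q(√186) and [Q(√186, √11) : Q(√186)] = 2. By the tower law, [Q(√186, √11) : Q] = 2 · 2 = 4.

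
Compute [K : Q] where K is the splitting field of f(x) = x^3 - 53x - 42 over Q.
[K : Q] = 6

By the rational root test, any rational root of the monic integer polynomial f(x) = x^3 - 53x - 42 must be an integer dividing the constant term -42, i.e. one of ±{1, 2, 3, 6, 7, 14, 21, 42}. Evaluating: f(1) = -94, f(-1) = 10, f(2) = -140, f(-2) = 56, f(3) = -174, f(-3) = 90, f(6) = -144, f(-6) = 60, f(7) = -70, f(-7) = -14, f(14) = 1960, f(-14) = -2044, f(21) = 8106, f(-21) = -8190, f(42) = 71820, f(-42) = -71904; none is 0, so f has no rational root and is therefore irreducible over Q (a cubic with no linear factor over a field is irreducible). For an irreducible cubic, the Galois group is A_3 or S_3 according as the discriminant disc(f) = -4a^3 - 27b^2 = -4·(-53)^3 - 27·(-42)^2 = 547880 is or is not a square in Q. Here disc(f) = 547880 is not a perfect square in Q, so the Galois group of f over Q is not contained in A_3 and must be all of S_3. The splitting field has degree |S_3| = 6 over Q, so [K : Q] = 6.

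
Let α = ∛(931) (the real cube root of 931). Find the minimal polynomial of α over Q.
m_α(x) = x^3 - 931

α satisfies α^3 = 931, so x^3 - 931 annihilates α. By the rational root test, a rational root p/q (in lowest terms) of x^3 - 931 would satisfy p^3 = 931 q^3, forcing q = 1 and p^3 = 931; but 931 is not a perfect cube, contradiction. A monic cubic over Q with no rational root is irreducible (any nontrivial factorization would include a linear factor). Hence x^3 - 931 is the minimal polynomial of α, and in particular [Q(α):Q] = 3.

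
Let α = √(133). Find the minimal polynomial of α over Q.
m_α(x) = x^2 - 133

α satisfies α^2 - 133 = 0, so x^2 - 133 annihilates α. Since d = 133 is squarefree and ≠ 1, it is not a perfect square in Q, so x^2 - 133 has no rational root and is therefore irreducible over Q (a degree-2 polynomial over a field is irreducible iff it has no root). Hence m_α(x) = x^2 - 133.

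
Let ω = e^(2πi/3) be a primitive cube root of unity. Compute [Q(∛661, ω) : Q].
[Q(∛661, ω) : Q] = 6

[Q(∛661):Q] = 3 (min poly x^3 - 661, irreducible since 661 is not a perfect cube). [Q(ω):Q] = 2 (min poly x^2 + x + 1). Since Q(∛661) ⊂ R and ω ∉ R, we have ω ∉ Q(∛661), so x^2 + x + 1 remains irreducible over Q(∛661) and [Q(∛661, ω) : Q(∛661)] = 2. By the tower law, [Q(∛661, ω) : Q] = 3 · 2 = 6. (In fact Q(∛661, ω) is the splitting field of x^3 - 661 over Q.)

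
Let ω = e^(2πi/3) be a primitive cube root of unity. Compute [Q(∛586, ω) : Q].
[Q(∛586, ω) : Q] = 6

[Q(∛586):Q] = 3 (min poly x^3 - 586, irreducible since 586 is not a perfect cube). [Q(ω):Q] = 2 (min poly x^2 + x + 1). Since Q(∛586) ⊂ R and ω ∉ R, we have ω ∉ Q(∛586), so x^2 + x + 1 remains irreducible over Q(∛586) and [Q(∛586, ω) : Q(∛586)] = 2. By the tower law, [Q(∛586, ω) : Q] = 3 · 2 = 6. (In fact Q(∛586, ω) is the splitting field of x^3 - 586 over Q.)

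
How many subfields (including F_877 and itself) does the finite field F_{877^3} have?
F_{877^3} has 2 subfields

The subfields of F_{p^n} are exactly the fields F_{p^d} for d | n (each is the fixed field of the unique index-d subgroup of Gal(F_{p^n}/F_p) ≅ Z/nZ). The divisors of n = 3 are {1, 3}, giving 2 subfields: F_{877^1}, F_{877^3}.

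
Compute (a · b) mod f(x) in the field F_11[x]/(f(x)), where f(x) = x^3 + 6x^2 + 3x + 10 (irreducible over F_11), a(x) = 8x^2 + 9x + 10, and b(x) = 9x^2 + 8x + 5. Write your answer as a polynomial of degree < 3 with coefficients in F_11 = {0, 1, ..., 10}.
a · b ≡ 3x^2 + 2x + 5 (mod f(x))

Multiply in F_11[x]: a(x)·b(x) = (8x^2 + 9x + 10)·(9x^2 + 8x + 5) = 6x^4 + 2x^3 + 4x^2 + 4x + 6. This has degree ≥ 3, so divide by f(x) over F_11: 6x^4 + 2x^3 + 4x^2 + 4x + 6 = (6x + 10)·(x^3 + 6x^2 + 3x + 10) + (3x^2 + 2x + 5). Hence a·b ≡ 3x^2 + 2x + 5 (mod f). (F_11[x]/(f) is a field with 11^3 = 1331 elements since f is irreducible of degree 3.)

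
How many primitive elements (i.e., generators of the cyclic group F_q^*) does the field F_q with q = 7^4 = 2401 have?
There are φ(2400) = 640 primitive elements

F_q^* is cyclic of order q - 1 = 2400. A cyclic group of order m has exactly φ(m) generators. Here m = 2400 = 2^5 · 3 · 5^2, so the number of primitive elements is φ(2400) = 640.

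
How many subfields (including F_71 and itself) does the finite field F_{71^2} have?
F_{71^2} has 2 subfields

The subfields of F_{p^n} are exactly the fields F_{p^d} for d | n (each is the fixed field of the unique index-d subgroup of Gal(F_{p^n}/F_p) ≅ Z/nZ). The divisors of n = 2 are {1, 2}, giving 2 subfields: F_{71^1}, F_{71^2}.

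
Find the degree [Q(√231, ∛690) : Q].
[Q(√231, ∛690) : Q] = 6

Let L = Q(√231, ∛690). Since Q(√231) ⊂ L and [Q(√231):Q] = 2, the tower law gives 2 | [L:Q]. Likewise Q(∛690) ⊂ L with [Q(∛690):Q] = 3 (because 690 is not a perfect cube), so 3 | [L:Q]. As gcd(2,3) = 1, [L:Q] is divisible by 6. Conversely L is generated over Q by √231 and ∛690, so [L:Q] ≤ 2·3 = 6. Therefore [Q(√231, ∛690) : Q] = 6.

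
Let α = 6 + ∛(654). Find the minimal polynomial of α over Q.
m_α(x) = x^3 - 18x^2 + 108x - 870

Set β = α - 6 = ∛(654), so β^3 = 654. Then (α - 6)^3 - 654 = 0, i.e. α is a root of g(x) = (x - 6)^3 - 654 = x^3 - 18x^2 + 108x - 870. Since g(x) = h(x - 6) where h(x) = x^3 - 654, and h is irreducible over Q (because 654 is not a perfect cube, so h has no rational root, and a monic cubic with no rational root is irreducible), g is also irreducible (irreducibility is preserved under the substitution x → x - 6). Hence m_α(x) = x^3 - 18x^2 + 108x - 870.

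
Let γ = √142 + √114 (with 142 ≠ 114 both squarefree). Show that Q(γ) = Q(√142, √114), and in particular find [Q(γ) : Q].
[Q(γ) : Q] = 4 (equivalently, Q(γ) = Q(√142, √114))

Obviously Q(γ) ⊆ Q(√142, √114), and [Q(√142, √114):Q] = 4 (since 142, 114 are distinct squarefree integers > 1 with 16188 not a perfect square). To show equality we compute the minimal polynomial of γ. From γ = √142 + √114: γ^2 = 142 + 2√(16188) + 114 = 256 + 2√(16188), so γ^2 - 256 = 2√(16188); squaring, (γ^2 - 256)^2 = 4·16188, i.e. γ^4 - 512γ^2 + 65536 - 64752 = 0, i.e. γ^4 - 512γ^2 + 784 = 0. So γ is a root of x^4 - 512x^2 + 784. This polynomial is irreducible over Q: it has no rational root (each ±√142 ± √114 is irrational), and any factorization into two quadratics over Q would force √(16188) ∈ Q (pairing opposite roots) or √142, √114 ∈ Q (other pairings), all impossible. Hence [Q(γ):Q] = 4 = [Q(√142, √114):Q], so Q(γ) = Q(√142, √114).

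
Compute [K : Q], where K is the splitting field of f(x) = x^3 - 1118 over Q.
[K : Q] = 6

The roots of x^3 - 1118 are ∛1118, ω∛1118, ω^2∛1118 where ω = e^(2πi/3) is a primitive cube root of unity, so K = Q(∛1118, ω). Now [Q(∛1118):Q] = 3 (since 1118 is not a perfect cube, x^3 - 1118 is irreducible) and [Q(ω):Q] = 2. Both 2 and 3 divide [K:Q], and [K:Q] ≤ 3·2 = 6, so [K:Q] = 6. (Equivalently: Q(∛1118) ⊂ R but ω ∉ R, so [K : Q(∛1118)] = 2.)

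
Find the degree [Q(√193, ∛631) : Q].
[Q(√193, ∛631) : Q] = 6

Let L = Q(√193, ∛631). Since Q(√193) ⊂ L and [Q(√193):Q] = 2, the tower law gives 2 | [L:Q]. Likewise Q(∛631) ⊂ L with [Q(∛631):Q] = 3 (because 631 is not a perfect cube), so 3 | [L:Q]. As gcd(2,3) = 1, [L:Q] is divisible by 6. Conversely L is generated over Q by √193 and ∛631, so [L:Q] ≤ 2·3 = 6. Therefore [Q(√193, ∛631) : Q] = 6.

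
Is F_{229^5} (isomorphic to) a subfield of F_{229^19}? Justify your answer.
No: F_{229^5} is not a subfield of F_{229^19}

F_{p^m} embeds in F_{p^n} iff m | n. Here 5 ∤ 19 (since 19 = 3·5 + 4 with remainder 4 ≠ 0), so F_{229^5} is not a subfield of F_{229^19}. Equivalently: if it were, the tower law would give 5 = [F_{229^5}:F_229] dividing [F_{229^19}:F_229] = 19, contradiction.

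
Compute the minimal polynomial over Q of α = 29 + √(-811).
m_α(x) = x^2 - 58x + 1652

From α - 29 = √(-811), squaring gives (α - 29)^2 = -811, i.e. α^2 - 58α + 841 = -811, so α^2 - 58α + 1652 = 0. The discriminant of x^2 - 58x + 1652 is (-58)^2 - 4·(1652) = 3364 - 6608 = -3244, and 4·(-811) is not a perfect square in Q since -811 is squarefree and ≠ 1. Hence x^2 - 58x + 1652 is irreducible over Q and is the minimal polynomial of α.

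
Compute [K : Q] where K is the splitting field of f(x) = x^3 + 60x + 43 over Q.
[K : Q] = 6

By the rational root test, any rational root of the monic integer polynomial f(x) = x^3 + 60x + 43 must be an integer dividing the constant term 43, i.e. one of ±{1, 43}. Evaluating: f(1) = 104, f(-1) = -18, f(43) = 82130, f(-43) = -82044; none is 0, so f has no rational root and is therefore irreducible over Q (a cubic with no linear factor over a field is irreducible). For an irreducible cubic, the Galois group is A_3 or S_3 according as the discriminant disc(f) = -4a^3 - 27b^2 = -4·(60)^3 - 27·(43)^2 = -913923 is or is not a square in Q. Here disc(f) = -913923 is not a perfect square in Q, so the Galois group of f over Q is not contained in A_3 and must be all of S_3. The splitting field has degree |S_3| = 6 over Q, so [K : Q] = 6.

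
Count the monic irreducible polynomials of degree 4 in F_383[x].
There are 5379379008 monic irreducible polynomials of degree 4 over F_383

Each element of F_{383^4} that lies in no proper subfield is a root of exactly one monic irreducible of degree 4 over F_383, and each such polynomial has 4 distinct roots in F_{383^4}. By Möbius inversion the count is N_383(4) = (1/4) Σ_{d|4} μ(4/d) · 383^d = (1/4)(μ(4)·383^1 + μ(2)·383^2 + μ(1)·383^4) = 21517516032/4 = 5379379008.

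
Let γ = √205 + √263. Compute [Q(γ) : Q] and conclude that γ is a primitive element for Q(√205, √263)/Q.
[Q(γ) : Q] = 4 (equivalently, Q(γ) = Q(√205, √263))

Obviously Q(γ) ⊆ Q(√205, √263), and [Q(√205, √263):Q] = 4 (since 205, 263 are distinct squarefree integers > 1 with 53915 not a perfect square). To show equality we compute the minimal polynomial of γ. From γ = √205 + √263: γ^2 = 205 + 2√(53915) + 263 = 468 + 2√(53915), so γ^2 - 468 = 2√(53915); squaring, (γ^2 - 468)^2 = 4·53915, i.e. γ^4 - 936γ^2 + 219024 - 215660 = 0, i.e. γ^4 - 936γ^2 + 3364 = 0. So γ is a root of x^4 - 936x^2 + 3364. This polynomial is irreducible over Q: it has no rational root (each ±√205 ± √263 is irrational), and any factorization into two quadratics over Q would force √(53915) ∈ Q (pairing opposite roots) or √205, √263 ∈ Q (other pairings), all impossible. Hence [Q(γ):Q] = 4 = [Q(√205, √263):Q], so Q(γ) = Q(√205, √263).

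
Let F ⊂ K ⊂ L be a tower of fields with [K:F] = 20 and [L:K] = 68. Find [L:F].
[L:F] = 1360

The tower law says that for any tower of field extensions F ⊂ K ⊂ L with finite degrees, [L:F] = [L:K] · [K:F]. Here this gives [L:F] = 68 · 20 = 1360.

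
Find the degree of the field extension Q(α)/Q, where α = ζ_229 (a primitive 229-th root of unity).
[Q(α):Q] = 228

The minimal polynomial of ζ_229 over Q is the 229-th cyclotomic polynomial Φ_229(x), which is irreducible over Q and has degree φ(229) = 228. Hence [Q(α):Q] = φ(229) = 228.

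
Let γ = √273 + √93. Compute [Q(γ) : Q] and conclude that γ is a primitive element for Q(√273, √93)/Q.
[Q(γ) : Q] = 4 (equivalently, Q(γ) = Q(√273, √93))

Obviously Q(γ) ⊆ Q(√273, √93), and [Q(√273, √93):Q] = 4 (since 273, 93 are distinct squarefree integers > 1 with 25389 not a perfect square). To show equality we compute the minimal polynomial of γ. From γ = √273 + √93: γ^2 = 273 + 2√(25389) + 93 = 366 + 2√(25389), so γ^2 - 366 = 2√(25389); squaring, (γ^2 - 366)^2 = 4·25389, i.e. γ^4 - 732γ^2 + 133956 - 101556 = 0, i.e. γ^4 - 732γ^2 + 32400 = 0. So γ is a root of x^4 - 732x^2 + 32400. This polynomial is irreducible over Q: it has no rational root (each ±√273 ± √93 is irrational), and any factorization into two quadratics over Q would force √(25389) ∈ Q (pairing opposite roots) or √273, √93 ∈ Q (other pairings), all impossible. Hence [Q(γ):Q] = 4 = [Q(√273, √93):Q], so Q(γ) = Q(√273, √93).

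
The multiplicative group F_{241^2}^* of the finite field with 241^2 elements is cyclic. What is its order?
|F_{241^2}^*| = 58080

F_{241^2} has 241^2 = 58081 elements; its multiplicative group consists of all nonzero elements, so |F_{241^2}^*| = 58081 - 1 = 58080. (It is cyclic since any finite subgroup of the multiplicative group of a field is cyclic.)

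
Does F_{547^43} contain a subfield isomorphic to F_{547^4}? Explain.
No: F_{547^4} is not a subfield of F_{547^43}

F_{p^m} embeds in F_{p^n} iff m | n. Here 4 ∤ 43 (since 43 = 10·4 + 3 with remainder 3 ≠ 0), so F_{547^4} is not a subfield of F_{547^43}. Equivalently: if it were, the tower law would give 4 = [F_{547^4}:F_547] dividing [F_{547^43}:F_547] = 43, contradiction.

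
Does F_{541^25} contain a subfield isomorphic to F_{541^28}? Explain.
No: F_{541^28} is not a subfield of F_{541^25}

F_{p^m} embeds in F_{p^n} iff m | n. Here 28 ∤ 25 (since 25 = 0·28 + 25 with remainder 25 ≠ 0), so F_{541^28} is not a subfield of F_{541^25}. Equivalently: if it were, the tower law would give 28 = [F_{541^28}:F_541] dividing [F_{541^25}:F_541] = 25, contradiction.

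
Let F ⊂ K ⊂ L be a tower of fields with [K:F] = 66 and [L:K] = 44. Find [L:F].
[L:F] = 2904

The tower law says that for any tower of field extensions F ⊂ K ⊂ L with finite degrees, [L:F] = [L:K] · [K:F]. Here this gives [L:F] = 44 · 66 = 2904.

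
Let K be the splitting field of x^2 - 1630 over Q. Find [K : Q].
[K : Q] = 2

f(x) = x^2 - 1630 factors as (x - √1630)(x + √1630). The splitting field is K = Q(√1630). Since 1630 is squarefree and > 1, it is not a perfect square, so x^2 - 1630 is irreducible over Q and [Q(√1630) : Q] = 2. Hence [K : Q] = 2.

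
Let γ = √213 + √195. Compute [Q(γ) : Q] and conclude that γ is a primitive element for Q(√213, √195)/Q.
[Q(γ) : Q] = 4 (equivalently, Q(γ) = Q(√213, √195))

Obviously Q(γ) ⊆ Q(√213, √195), and [Q(√213, √195):Q] = 4 (since 213, 195 are distinct squarefree integers > 1 with 41535 not a perfect square). To show equality we compute the minimal polynomial of γ. From γ = √213 + √195: γ^2 = 213 + 2√(41535) + 195 = 408 + 2√(41535), so γ^2 - 408 = 2√(41535); squaring, (γ^2 - 408)^2 = 4·41535, i.e. γ^4 - 816γ^2 + 166464 - 166140 = 0, i.e. γ^4 - 816γ^2 + 324 = 0. So γ is a root of x^4 - 816x^2 + 324. This polynomial is irreducible over Q: it has no rational root (each ±√213 ± √195 is irrational), and any factorization into two quadratics over Q would force √(41535) ∈ Q (pairing opposite roots) or √213, √195 ∈ Q (other pairings), all impossible. Hence [Q(γ):Q] = 4 = [Q(√213, √195):Q], so Q(γ) = Q(√213, √195).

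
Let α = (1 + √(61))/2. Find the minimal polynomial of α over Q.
m_α(x) = x^2 - x - 15

From 2α - 1 = √(61), squaring gives (2α - 1)^2 = 61, i.e. 4α^2 - 4α + 1 = 61, so α^2 - α + (1 - 61)/4 = 0. Since 61 ≡ 1 (mod 4), (1 - 61)/4 = -15 ∈ Z. The polynomial x^2 - x - 15 has discriminant 1 - 4·(-15) = 61, which is not a perfect square in Q (d = 61 is squarefree and ≠ 1), so x^2 - x - 15 is irreducible over Q. It is the minimal polynomial of α.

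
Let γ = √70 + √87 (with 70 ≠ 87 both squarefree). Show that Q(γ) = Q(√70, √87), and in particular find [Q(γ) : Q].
[Q(γ) : Q] = 4 (equivalently, Q(γ) = Q(√70, √87))

Obviously Q(γ) ⊆ Q(√70, √87), and [Q(√70, √87):Q] = 4 (since 70, 87 are distinct squarefree integers > 1 with 6090 not a perfect square). To show equality we compute the minimal polynomial of γ. From γ = √70 + √87: γ^2 = 70 + 2√(6090) + 87 = 157 + 2√(6090), so γ^2 - 157 = 2√(6090); squaring, (γ^2 - 157)^2 = 4·6090, i.e. γ^4 - 314γ^2 + 24649 - 24360 = 0, i.e. γ^4 - 314γ^2 + 289 = 0. So γ is a root of x^4 - 314x^2 + 289. This polynomial is irreducible over Q: it has no rational root (each ±√70 ± √87 is irrational), and any factorization into two quadratics over Q would force √(6090) ∈ Q (pairing opposite roots) or √70, √87 ∈ Q (other pairings), all impossible. Hence [Q(γ):Q] = 4 = [Q(√70, √87):Q], so Q(γ) = Q(√70, √87).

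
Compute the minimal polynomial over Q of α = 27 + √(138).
m_α(x) = x^2 - 54x + 591

From α - 27 = √(138), squaring gives (α - 27)^2 = 138, i.e. α^2 - 54α + 729 = 138, so α^2 - 54α + 591 = 0. The discriminant of x^2 - 54x + 591 is (-54)^2 - 4·(591) = 2916 - 2364 = 552, and 4·(138) is not a perfect square in Q since 138 is squarefree and ≠ 1. Hence x^2 - 54x + 591 is irreducible over Q and is the minimal polynomial of α.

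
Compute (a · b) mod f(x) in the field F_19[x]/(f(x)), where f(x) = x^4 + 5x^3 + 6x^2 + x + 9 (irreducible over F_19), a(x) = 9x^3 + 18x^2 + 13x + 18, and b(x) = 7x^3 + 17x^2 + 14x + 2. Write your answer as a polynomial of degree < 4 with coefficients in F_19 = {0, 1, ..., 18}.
a · b ≡ 11x + 18 (mod f(x))

Multiply in F_19[x]: a(x)·b(x) = (9x^3 + 18x^2 + 13x + 18)·(7x^3 + 17x^2 + 14x + 2) = 6x^6 + 13x^5 + 10x^4 + 9x^3 + 11x^2 + 12x + 17. This has degree ≥ 4, so divide by f(x) over F_19: 6x^6 + 13x^5 + 10x^4 + 9x^3 + 11x^2 + 12x + 17 = (6x^2 + 2x + 2)·(x^4 + 5x^3 + 6x^2 + x + 9) + (11x + 18). Hence a·b ≡ 11x + 18 (mod f). (F_19[x]/(f) is a field with 19^4 = 130321 elements since f is irreducible of degree 4.)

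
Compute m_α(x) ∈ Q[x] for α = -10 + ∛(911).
m_α(x) = x^3 + 30x^2 + 300x + 89

Set β = α + 10 = ∛(911), so β^3 = 911. Then (α + 10)^3 - 911 = 0, i.e. α is a root of g(x) = (x + 10)^3 - 911 = x^3 + 30x^2 + 300x + 89. Since g(x) = h(x + 10) where h(x) = x^3 - 911, and h is irreducible over Q (because 911 is not a perfect cube, so h has no rational root, and a monic cubic with no rational root is irreducible), g is also irreducible (irreducibility is preserved under the substitution x → x + 10). Hence m_α(x) = x^3 + 30x^2 + 300x + 89.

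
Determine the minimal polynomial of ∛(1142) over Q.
m_α(x) = x^3 - 1142

α satisfies α^3 = 1142, so x^3 - 1142 annihilates α. By the rational root test, a rational root p/q (in lowest terms) of x^3 - 1142 would satisfy p^3 = 1142 q^3, forcing q = 1 and p^3 = 1142; but 1142 is not a perfect cube, contradiction. A monic cubic over Q with no rational root is irreducible (any nontrivial factorization would include a linear factor). Hence x^3 - 1142 is the minimal polynomial of α, and in particular [Q(α):Q] = 3.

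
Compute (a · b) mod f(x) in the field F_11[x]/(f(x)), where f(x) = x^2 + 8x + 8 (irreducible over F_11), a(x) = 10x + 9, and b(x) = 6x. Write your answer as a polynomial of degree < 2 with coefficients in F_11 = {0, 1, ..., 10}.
a · b ≡ 3x + 4 (mod f(x))

Multiply in F_11[x]: a(x)·b(x) = (10x + 9)·(6x) = 5x^2 + 10x. This has degree ≥ 2, so divide by f(x) over F_11: 5x^2 + 10x = (5)·(x^2 + 8x + 8) + (3x + 4). Hence a·b ≡ 3x + 4 (mod f). (F_11[x]/(f) is a field with 11^2 = 121 elements since f is irreducible of degree 2.)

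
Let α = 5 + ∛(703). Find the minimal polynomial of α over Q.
m_α(x) = x^3 - 15x^2 + 75x - 828

Set β = α - 5 = ∛(703), so β^3 = 703. Then (α - 5)^3 - 703 = 0, i.e. α is a root of g(x) = (x - 5)^3 - 703 = x^3 - 15x^2 + 75x - 828. Since g(x) = h(x - 5) where h(x) = x^3 - 703, and h is irreducible over Q (because 703 is not a perfect cube, so h has no rational root, and a monic cubic with no rational root is irreducible), g is also irreducible (irreducibility is preserved under the substitution x → x - 5). Hence m_α(x) = x^3 - 15x^2 + 75x - 828.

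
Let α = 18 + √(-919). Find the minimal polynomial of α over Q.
m_α(x) = x^2 - 36x + 1243

From α - 18 = √(-919), squaring gives (α - 18)^2 = -919, i.e. α^2 - 36α + 324 = -919, so α^2 - 36α + 1243 = 0. The discriminant of x^2 - 36x + 1243 is (-36)^2 - 4·(1243) = 1296 - 4972 = -3676, and 4·(-919) is not a perfect square in Q since -919 is squarefree and ≠ 1. Hence x^2 - 36x + 1243 is irreducible over Q and is the minimal polynomial of α.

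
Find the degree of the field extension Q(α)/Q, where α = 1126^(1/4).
[Q(α):Q] = 4

α is a root of x^4 - 1126. By Eisenstein's criterion at the prime p = 2 (which divides the constant term 1126 but p^2 = 4 does not, since 1126 is squarefree), x^4 - 1126 is irreducible over Q. Hence [Q(α):Q] = 4.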